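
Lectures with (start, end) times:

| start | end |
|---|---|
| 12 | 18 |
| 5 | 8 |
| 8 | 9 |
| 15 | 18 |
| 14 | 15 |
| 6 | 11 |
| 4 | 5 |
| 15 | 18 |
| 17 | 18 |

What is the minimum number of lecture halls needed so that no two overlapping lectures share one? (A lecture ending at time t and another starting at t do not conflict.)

4

The answer is the maximum number of intervals overlapping at any instant.
Events (time:±→running): 4:+→1 5:-→0 5:+→1 6:+→2 8:-→1 8:+→2 9:-→1 11:-→0 12:+→1 14:+→2 15:-→1 15:+→2 15:+→3 17:+→4 … peak 4.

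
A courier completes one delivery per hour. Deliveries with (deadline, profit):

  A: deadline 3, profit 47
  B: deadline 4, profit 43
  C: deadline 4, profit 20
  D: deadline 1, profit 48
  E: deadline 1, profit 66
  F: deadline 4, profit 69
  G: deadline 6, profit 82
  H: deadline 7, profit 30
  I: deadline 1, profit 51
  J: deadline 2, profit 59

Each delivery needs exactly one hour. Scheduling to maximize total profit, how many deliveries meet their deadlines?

By profit: G(d6,82), F(d4,69), E(d1,66), J(d2,59), I(d1,51), D(d1,48), A(d3,47), B(d4,43), H(d7,30), C(d4,20)
G→slot 6; F→slot 4; E→slot 1; J→slot 2; I skipped; D skipped; A→slot 3; B skipped; H→slot 7; C skipped.
6 of 10 scheduled.

6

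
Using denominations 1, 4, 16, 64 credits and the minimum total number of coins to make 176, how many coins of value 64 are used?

2

Greedy: take as many of the largest coin as possible, then repeat with the remainder.
176 = 2×64 + 3×16
Count of 64: 2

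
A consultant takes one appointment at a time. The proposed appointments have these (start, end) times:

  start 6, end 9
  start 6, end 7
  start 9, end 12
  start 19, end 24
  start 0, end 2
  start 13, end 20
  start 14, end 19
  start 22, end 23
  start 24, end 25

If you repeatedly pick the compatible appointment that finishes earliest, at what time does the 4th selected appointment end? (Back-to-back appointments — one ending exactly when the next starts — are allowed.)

19

Sorted by end: (0,2)  (6,7)  (6,9)  (9,12)  (14,19)  (13,20)  (22,23)  (19,24)  (24,25)
take (0,2); take (6,7); skip (6,9); take (9,12); take (14,19); skip (13,20); take (22,23); skip (19,24); take (24,25).
Selected: (0,2) (6,7) (9,12) (14,19) (22,23) (24,25)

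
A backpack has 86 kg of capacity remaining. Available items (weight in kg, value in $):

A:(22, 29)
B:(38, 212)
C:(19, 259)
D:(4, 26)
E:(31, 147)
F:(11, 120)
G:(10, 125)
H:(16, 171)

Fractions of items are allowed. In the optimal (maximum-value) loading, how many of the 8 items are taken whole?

5

Sort by value per unit weight and fill in that order.
Ratios (sorted): C 13.63, G 12.50, F 10.91, H 10.69, D 6.50, B 5.58, E 4.74, A 1.32
take C (19 @ 259); take G (10 @ 125); take F (11 @ 120); take H (16 @ 171); take D (4 @ 26); take 26/38 of B → 145.05. Capacity used 86/86.
5 item(s) taken whole; one partial (take 26/38 of B).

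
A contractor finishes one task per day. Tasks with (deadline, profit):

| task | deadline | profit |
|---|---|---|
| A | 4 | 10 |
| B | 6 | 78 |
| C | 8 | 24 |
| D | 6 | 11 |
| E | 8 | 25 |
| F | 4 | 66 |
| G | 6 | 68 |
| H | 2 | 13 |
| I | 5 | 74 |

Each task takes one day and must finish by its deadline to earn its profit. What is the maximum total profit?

359

Profit order: B=78 I=74 G=68 F=66 E=25 C=24 H=13 D=11 A=10
Assign: B→slot 6, I→slot 5, G→slot 4, F→slot 3, E→slot 8, C→slot 7, H→slot 2, D→slot 1, A skipped.
Slots: [1:D] [2:H] [3:F] [4:G] [5:I] [6:B] [7:C] [8:E]
Profit = 11 + 13 + 66 + 68 + 74 + 78 + 24 + 25 = 359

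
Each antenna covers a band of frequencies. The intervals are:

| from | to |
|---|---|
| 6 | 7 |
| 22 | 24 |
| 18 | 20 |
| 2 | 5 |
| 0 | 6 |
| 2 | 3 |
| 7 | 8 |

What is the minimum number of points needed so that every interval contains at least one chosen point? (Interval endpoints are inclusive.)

4

Process intervals by earliest right end; each time one isn't hit yet, stab at its right endpoint.
By right end: [2,3]  [2,5]  [0,6]  [6,7]  [7,8]  [18,20]  [22,24]
[2,3] uncovered → point at 3; [6,7] uncovered → point at 7; [18,20] uncovered → point at 20; [22,24] uncovered → point at 24.
Points: 3, 7, 20, 24 (4 total).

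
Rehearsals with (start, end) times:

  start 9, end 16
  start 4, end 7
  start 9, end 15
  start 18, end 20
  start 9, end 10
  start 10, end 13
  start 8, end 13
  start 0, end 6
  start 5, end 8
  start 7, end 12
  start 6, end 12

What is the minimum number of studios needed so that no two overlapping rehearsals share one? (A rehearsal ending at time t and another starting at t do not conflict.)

6

Count concurrent intervals with a sweep; the peak is the room count.
Events (time:±→running): 0:+→1 4:+→2 5:+→3 6:-→2 6:+→3 7:-→2 7:+→3 8:-→2 8:+→3 9:+→4 9:+→5 9:+→6 … peak 6.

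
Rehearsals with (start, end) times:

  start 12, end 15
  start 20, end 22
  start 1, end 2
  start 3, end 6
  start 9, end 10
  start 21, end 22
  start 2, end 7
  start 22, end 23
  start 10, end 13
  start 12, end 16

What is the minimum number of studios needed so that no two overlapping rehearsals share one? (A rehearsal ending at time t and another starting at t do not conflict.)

3

Events (time:±→running): 1:+→1 2:-→0 2:+→1 3:+→2 6:-→1 7:-→0 9:+→1 10:-→0 10:+→1 12:+→2 12:+→3 … peak 3.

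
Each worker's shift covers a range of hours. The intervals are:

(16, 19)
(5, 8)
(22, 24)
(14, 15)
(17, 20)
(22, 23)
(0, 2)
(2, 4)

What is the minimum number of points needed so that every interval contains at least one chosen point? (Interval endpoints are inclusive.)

5

Process intervals by earliest right end; each time one isn't hit yet, stab at its right endpoint.
By right end: [0,2]  [2,4]  [5,8]  [14,15]  [16,19]  [17,20]  [22,23]  [22,24]
[0,2] uncovered → point at 2; [5,8] uncovered → point at 8; [14,15] uncovered → point at 15; [16,19] uncovered → point at 19; [22,23] uncovered → point at 23.
Points: 2, 8, 15, 19, 23 (5 total).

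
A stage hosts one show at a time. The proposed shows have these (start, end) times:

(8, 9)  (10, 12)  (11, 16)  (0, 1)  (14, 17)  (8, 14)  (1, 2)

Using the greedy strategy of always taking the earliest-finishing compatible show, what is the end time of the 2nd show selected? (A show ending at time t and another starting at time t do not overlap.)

By end time: (0,1), (1,2), (8,9), (10,12), (8,14), (11,16), (14,17).
Pick (0,1); next start ≥ 1 → (1,2); next start ≥ 2 → (8,9); next start ≥ 9 → (10,12); next start ≥ 12 → (14,17).
Selected: (0,1) (1,2) (8,9) (10,12) (14,17)

2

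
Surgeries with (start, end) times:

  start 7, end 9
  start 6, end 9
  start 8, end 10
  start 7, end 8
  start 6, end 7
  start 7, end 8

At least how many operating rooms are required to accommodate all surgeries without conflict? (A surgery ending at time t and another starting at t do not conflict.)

The answer is the maximum number of intervals overlapping at any instant.
Events (time:±→running): 6:+→1 6:+→2 7:-→1 7:+→2 7:+→3 7:+→4 … peak 4.

4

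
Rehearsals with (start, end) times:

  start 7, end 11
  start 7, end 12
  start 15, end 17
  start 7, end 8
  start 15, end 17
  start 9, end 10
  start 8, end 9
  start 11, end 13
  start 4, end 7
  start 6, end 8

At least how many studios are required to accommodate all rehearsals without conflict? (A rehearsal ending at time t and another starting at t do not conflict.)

Count concurrent intervals with a sweep; the peak is the room count.
starts: [4, 6, 7, 7, 7, 8, 9, 11, 15, 15]
ends:   [7, 8, 8, 9, 10, 11, 12, 13, 17, 17]
s4→1 s6→2 e7→1 s7→2 s7→3 s7→4  — peak 4.

4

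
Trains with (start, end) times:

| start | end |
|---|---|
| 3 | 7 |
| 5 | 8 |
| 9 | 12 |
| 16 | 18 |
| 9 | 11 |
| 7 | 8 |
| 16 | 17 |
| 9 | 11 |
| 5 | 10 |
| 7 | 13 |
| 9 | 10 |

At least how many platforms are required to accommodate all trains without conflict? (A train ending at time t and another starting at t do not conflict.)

6

The answer is the maximum number of intervals overlapping at any instant.
Events (time:±→running): 3:+→1 5:+→2 5:+→3 7:-→2 7:+→3 7:+→4 8:-→3 8:-→2 9:+→3 9:+→4 9:+→5 9:+→6 … peak 6.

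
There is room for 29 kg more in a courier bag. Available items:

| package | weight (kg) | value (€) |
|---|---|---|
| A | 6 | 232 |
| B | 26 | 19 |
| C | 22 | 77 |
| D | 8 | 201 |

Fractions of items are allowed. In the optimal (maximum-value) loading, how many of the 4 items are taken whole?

Greedy by value/weight ratio, highest first.
Order: A (232/6=38.67) > D (201/8=25.12) > C (77/22=3.50) > B (19/26=0.73)
Fill: take A (6 @ 232) → take D (8 @ 201) → take 15/22 of C → 52.50; 29/29 used.
2 item(s) taken whole; one partial (take 15/22 of C).

2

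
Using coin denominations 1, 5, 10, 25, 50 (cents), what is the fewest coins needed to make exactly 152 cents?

Greedy: take as many of the largest coin as possible, then repeat with the remainder.
152 = 3×50 + 2×1
Total coins = 3 + 2 = 5

5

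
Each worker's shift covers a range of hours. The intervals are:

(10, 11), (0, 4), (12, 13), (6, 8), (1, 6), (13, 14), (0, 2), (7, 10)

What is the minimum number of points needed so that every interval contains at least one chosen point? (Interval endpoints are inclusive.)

4

By right end: [0,2]  [0,4]  [1,6]  [6,8]  [7,10]  [10,11]  [12,13]  [13,14]
[0,2] uncovered → point at 2; [6,8] uncovered → point at 8; [10,11] uncovered → point at 11; [12,13] uncovered → point at 13.
Points: 2, 8, 11, 13 (4 total).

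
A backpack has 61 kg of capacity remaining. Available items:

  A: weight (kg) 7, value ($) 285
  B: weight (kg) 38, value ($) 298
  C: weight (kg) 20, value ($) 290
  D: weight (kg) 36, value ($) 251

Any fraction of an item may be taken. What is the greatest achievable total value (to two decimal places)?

841.63

Greedy by value/weight ratio, highest first.
Ratios (sorted): A 40.71, C 14.50, B 7.84, D 6.97
take A (7 @ 285); take C (20 @ 290); take 34/38 of B → 266.63. Capacity used 61/61.
Total value = 841.63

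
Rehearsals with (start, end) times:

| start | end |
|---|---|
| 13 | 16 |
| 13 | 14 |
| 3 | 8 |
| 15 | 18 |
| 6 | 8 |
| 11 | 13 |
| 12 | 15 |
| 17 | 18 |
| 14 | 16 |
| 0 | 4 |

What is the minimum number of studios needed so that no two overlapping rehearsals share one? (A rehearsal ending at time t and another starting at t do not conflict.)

Events (time:±→running): 0:+→1 3:+→2 4:-→1 6:+→2 8:-→1 8:-→0 11:+→1 12:+→2 13:-→1 13:+→2 13:+→3 … peak 3.

3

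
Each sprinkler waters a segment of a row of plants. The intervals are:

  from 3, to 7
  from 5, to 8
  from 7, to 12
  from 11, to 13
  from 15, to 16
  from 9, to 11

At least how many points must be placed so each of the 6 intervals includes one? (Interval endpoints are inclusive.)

3

Sort by right endpoint; whenever an interval is uncovered, place a point at its right end.
Sorted: [3,7] [5,8] [9,11] [7,12] [11,13] [15,16]
{[3,7],[5,8]} hit by 7; {[9,11],[7,12],[11,13]} hit by 11; {[15,16]} hit by 16.
Points: 7, 11, 16 (3 total).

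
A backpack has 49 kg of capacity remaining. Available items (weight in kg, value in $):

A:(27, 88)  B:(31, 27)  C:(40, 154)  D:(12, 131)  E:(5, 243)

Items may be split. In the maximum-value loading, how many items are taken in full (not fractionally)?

2

Greedy by value/weight ratio, highest first.
Order: E (243/5=48.60) > D (131/12=10.92) > C (154/40=3.85) > A (88/27=3.26) > B (27/31=0.87)
Fill: take E (5 @ 243) → take D (12 @ 131) → take 32/40 of C → 123.20; 49/49 used.
2 item(s) taken whole; one partial (take 32/40 of C).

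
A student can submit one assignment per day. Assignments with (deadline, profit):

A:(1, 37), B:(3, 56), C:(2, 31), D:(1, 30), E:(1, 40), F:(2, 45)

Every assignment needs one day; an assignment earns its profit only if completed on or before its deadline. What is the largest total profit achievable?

141

By profit: B(d3,56), F(d2,45), E(d1,40), A(d1,37), C(d2,31), D(d1,30)
B→slot 3; F→slot 2; E→slot 1; A skipped; C skipped; D skipped.
Profit = 40 + 45 + 56 = 141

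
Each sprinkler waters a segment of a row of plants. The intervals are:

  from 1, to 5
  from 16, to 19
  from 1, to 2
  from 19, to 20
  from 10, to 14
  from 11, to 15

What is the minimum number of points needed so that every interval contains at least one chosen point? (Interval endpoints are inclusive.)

3

Process intervals by earliest right end; each time one isn't hit yet, stab at its right endpoint.
By right end: [1,2]  [1,5]  [10,14]  [11,15]  [16,19]  [19,20]
[1,2] uncovered → point at 2; [10,14] uncovered → point at 14; [16,19] uncovered → point at 19.
Points: 2, 14, 19 (3 total).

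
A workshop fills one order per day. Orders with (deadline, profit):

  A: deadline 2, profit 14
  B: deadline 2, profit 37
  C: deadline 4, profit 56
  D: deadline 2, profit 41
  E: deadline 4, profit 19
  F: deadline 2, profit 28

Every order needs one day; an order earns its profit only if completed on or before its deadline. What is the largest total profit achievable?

Sort by profit descending; place each in the latest free slot ≤ its deadline.
By profit: C(d4,56), D(d2,41), B(d2,37), F(d2,28), E(d4,19), A(d2,14)
C→slot 4; D→slot 2; B→slot 1; F skipped; E→slot 3; A skipped.
Profit = 37 + 41 + 19 + 56 = 153

153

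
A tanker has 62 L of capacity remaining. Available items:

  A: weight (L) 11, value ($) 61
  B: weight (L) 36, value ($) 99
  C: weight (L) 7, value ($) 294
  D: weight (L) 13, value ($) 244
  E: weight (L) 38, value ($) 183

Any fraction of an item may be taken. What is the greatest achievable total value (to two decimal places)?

Order: C (294/7=42.00) > D (244/13=18.77) > A (61/11=5.55) > E (183/38=4.82) > B (99/36=2.75)
Fill: take C (7 @ 294) → take D (13 @ 244) → take A (11 @ 61) → take 31/38 of E → 149.29; 62/62 used.
Total value = 748.29

748.29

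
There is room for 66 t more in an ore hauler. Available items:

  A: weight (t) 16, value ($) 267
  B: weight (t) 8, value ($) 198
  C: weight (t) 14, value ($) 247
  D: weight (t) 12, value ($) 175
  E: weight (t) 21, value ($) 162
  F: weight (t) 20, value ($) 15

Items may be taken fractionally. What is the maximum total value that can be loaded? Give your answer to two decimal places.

Order: B (198/8=24.75) > C (247/14=17.64) > A (267/16=16.69) > D (175/12=14.58) > E (162/21=7.71) > F (15/20=0.75)
Fill: take B (8 @ 198) → take C (14 @ 247) → take A (16 @ 267) → take D (12 @ 175) → take 16/21 of E → 123.43; 66/66 used.
Total value = 1010.43

1010.43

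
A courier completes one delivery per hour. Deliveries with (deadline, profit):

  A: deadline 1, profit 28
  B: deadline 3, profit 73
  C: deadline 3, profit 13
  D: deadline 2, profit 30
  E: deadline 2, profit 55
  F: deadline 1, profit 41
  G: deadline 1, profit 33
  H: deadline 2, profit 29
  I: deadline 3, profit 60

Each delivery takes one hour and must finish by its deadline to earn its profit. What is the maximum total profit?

Take jobs in profit order; each goes to the latest open slot no later than its deadline.
By profit: B(d3,73), I(d3,60), E(d2,55), F(d1,41), G(d1,33), D(d2,30), H(d2,29), A(d1,28), C(d3,13)
B→slot 3; I→slot 2; E→slot 1; F skipped; G skipped; D skipped; H skipped; A skipped; C skipped.
Profit = 55 + 60 + 73 = 188

188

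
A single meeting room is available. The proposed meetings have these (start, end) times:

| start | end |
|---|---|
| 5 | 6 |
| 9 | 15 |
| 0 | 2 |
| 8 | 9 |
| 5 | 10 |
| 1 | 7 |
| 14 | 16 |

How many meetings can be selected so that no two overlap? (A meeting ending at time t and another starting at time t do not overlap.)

4

Greedy by earliest finish: after sorting by end time, pick each interval compatible with the last pick.
Sorted by end: (0,2)  (5,6)  (1,7)  (8,9)  (5,10)  (9,15)  (14,16)
take (0,2); take (5,6); skip (1,7); take (8,9); skip (5,10); take (9,15).
Selected 4 meetings.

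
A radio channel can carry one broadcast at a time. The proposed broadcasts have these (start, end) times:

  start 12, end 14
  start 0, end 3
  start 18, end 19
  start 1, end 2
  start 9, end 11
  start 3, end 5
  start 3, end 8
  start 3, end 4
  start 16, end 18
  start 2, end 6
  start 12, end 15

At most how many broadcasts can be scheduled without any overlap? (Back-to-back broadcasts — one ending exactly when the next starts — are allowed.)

Order by finish time; keep every interval that doesn't clash with the previous kept one.
Sorted by end: (1,2)  (0,3)  (3,4)  (3,5)  (2,6)  (3,8)  (9,11)  (12,14)  (12,15)  (16,18)  (18,19)
take (1,2); take (3,4); skip (3,5); skip (3,8); take (9,11); take (12,14); take (16,18); take (18,19).
Selected 6 broadcasts.

6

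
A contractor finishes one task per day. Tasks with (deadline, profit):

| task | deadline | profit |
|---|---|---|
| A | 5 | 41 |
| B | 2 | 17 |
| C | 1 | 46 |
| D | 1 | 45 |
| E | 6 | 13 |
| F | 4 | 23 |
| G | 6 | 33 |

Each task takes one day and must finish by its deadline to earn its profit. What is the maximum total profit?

Sort by profit descending; place each in the latest free slot ≤ its deadline.
By profit: C(d1,46), D(d1,45), A(d5,41), G(d6,33), F(d4,23), B(d2,17), E(d6,13)
C→slot 1; D skipped; A→slot 5; G→slot 6; F→slot 4; B→slot 2; E→slot 3.
Profit = 46 + 17 + 13 + 23 + 41 + 33 = 173

173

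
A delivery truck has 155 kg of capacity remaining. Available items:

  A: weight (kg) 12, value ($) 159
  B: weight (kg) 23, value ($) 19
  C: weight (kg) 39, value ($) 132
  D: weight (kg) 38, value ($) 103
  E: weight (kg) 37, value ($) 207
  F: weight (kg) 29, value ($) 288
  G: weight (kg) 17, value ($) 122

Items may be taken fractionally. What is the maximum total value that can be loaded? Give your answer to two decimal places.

Sort by value per unit weight and fill in that order.
Ratios (sorted): A 13.25, F 9.93, G 7.18, E 5.59, C 3.38, D 2.71, B 0.83
take A (12 @ 159); take F (29 @ 288); take G (17 @ 122); take E (37 @ 207); take C (39 @ 132); take 21/38 of D → 56.92. Capacity used 155/155.
Total value = 964.92

964.92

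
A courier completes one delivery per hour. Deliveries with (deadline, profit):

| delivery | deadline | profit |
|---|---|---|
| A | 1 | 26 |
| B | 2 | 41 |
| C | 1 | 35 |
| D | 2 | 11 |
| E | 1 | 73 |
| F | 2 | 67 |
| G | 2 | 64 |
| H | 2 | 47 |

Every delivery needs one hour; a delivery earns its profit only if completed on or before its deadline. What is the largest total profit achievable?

140

By profit: E(d1,73), F(d2,67), G(d2,64), H(d2,47), B(d2,41), C(d1,35), A(d1,26), D(d2,11)
E→slot 1; F→slot 2; G skipped; H skipped; B skipped; C skipped; A skipped; D skipped.
Profit = 73 + 67 = 140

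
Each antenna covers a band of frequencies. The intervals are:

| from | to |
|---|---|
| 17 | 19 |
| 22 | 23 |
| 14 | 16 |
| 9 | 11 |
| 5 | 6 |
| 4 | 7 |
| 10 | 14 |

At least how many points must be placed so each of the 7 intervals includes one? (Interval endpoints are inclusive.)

Sort by right endpoint; whenever an interval is uncovered, place a point at its right end.
By right end: [5,6]  [4,7]  [9,11]  [10,14]  [14,16]  [17,19]  [22,23]
[5,6] uncovered → point at 6; [9,11] uncovered → point at 11; [14,16] uncovered → point at 16; [17,19] uncovered → point at 19; [22,23] uncovered → point at 23.
Points: 6, 11, 16, 19, 23 (5 total).

5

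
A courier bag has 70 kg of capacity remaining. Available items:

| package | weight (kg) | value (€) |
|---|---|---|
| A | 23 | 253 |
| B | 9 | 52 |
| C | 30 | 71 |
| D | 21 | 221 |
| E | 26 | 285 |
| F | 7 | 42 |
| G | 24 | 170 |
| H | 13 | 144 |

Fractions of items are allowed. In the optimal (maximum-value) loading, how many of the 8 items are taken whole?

3

Order: H (144/13=11.08) > A (253/23=11.00) > E (285/26=10.96) > D (221/21=10.52) > G (170/24=7.08) > F (42/7=6.00) > B (52/9=5.78) > C (71/30=2.37)
Fill: take H (13 @ 144) → take A (23 @ 253) → take E (26 @ 285) → take 8/21 of D → 84.19; 70/70 used.
3 item(s) taken whole; one partial (take 8/21 of D).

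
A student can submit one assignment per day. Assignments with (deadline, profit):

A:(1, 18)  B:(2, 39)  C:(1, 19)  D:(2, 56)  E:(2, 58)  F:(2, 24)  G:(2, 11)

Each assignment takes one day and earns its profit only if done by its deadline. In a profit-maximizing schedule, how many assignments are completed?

2

Sort by profit descending; place each in the latest free slot ≤ its deadline.
Profit order: E=58 D=56 B=39 F=24 C=19 A=18 G=11
Assign: E→slot 2, D→slot 1, B skipped, F skipped, C skipped, A skipped, G skipped.
Slots: [1:D] [2:E]
2 of 7 scheduled.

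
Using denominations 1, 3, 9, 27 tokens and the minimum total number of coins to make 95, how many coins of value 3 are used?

Use the largest denomination that fits, subtract, and repeat.
95 − 3×27→14 − 1×9→5 − 1×3→2 − 2×1→0
Count of 3: 1

1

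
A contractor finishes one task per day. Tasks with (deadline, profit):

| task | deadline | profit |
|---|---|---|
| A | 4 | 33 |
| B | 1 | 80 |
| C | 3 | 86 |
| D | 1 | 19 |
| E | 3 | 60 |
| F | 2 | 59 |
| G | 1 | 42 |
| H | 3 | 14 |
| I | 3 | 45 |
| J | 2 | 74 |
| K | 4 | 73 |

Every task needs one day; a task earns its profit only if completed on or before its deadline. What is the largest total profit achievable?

Sort by profit descending; place each in the latest free slot ≤ its deadline.
By profit: C(d3,86), B(d1,80), J(d2,74), K(d4,73), E(d3,60), F(d2,59), I(d3,45), G(d1,42), A(d4,33), D(d1,19), H(d3,14)
C→slot 3; B→slot 1; J→slot 2; K→slot 4; E skipped; F skipped; I skipped; G skipped; A skipped; D skipped; H skipped.
Profit = 80 + 74 + 86 + 73 = 313

313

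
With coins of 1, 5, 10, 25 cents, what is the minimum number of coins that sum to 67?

6

67 = 2×25 + 1×10 + 1×5 + 2×1
Total coins = 2 + 1 + 1 + 2 = 6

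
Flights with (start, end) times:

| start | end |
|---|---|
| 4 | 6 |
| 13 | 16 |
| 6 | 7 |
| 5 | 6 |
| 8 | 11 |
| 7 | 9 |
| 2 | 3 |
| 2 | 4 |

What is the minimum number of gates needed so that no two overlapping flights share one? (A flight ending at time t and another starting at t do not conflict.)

starts: [2, 2, 4, 5, 6, 7, 8, 13]
ends:   [3, 4, 6, 6, 7, 9, 11, 16]
s2→1 s2→2  — peak 2.

2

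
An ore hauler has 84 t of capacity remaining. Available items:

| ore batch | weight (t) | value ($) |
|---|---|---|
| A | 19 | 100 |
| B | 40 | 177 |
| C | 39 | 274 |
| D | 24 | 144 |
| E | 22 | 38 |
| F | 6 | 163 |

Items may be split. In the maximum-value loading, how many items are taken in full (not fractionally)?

Greedy by value/weight ratio, highest first.
Order: F (163/6=27.17) > C (274/39=7.03) > D (144/24=6.00) > A (100/19=5.26) > B (177/40=4.42) > E (38/22=1.73)
Fill: take F (6 @ 163) → take C (39 @ 274) → take D (24 @ 144) → take 15/19 of A → 78.95; 84/84 used.
3 item(s) taken whole; one partial (take 15/19 of A).

3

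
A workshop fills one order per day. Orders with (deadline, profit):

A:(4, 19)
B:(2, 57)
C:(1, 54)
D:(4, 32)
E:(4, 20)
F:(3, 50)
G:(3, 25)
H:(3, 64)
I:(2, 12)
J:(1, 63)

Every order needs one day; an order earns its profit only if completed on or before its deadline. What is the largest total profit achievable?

Profit order: H=64 J=63 B=57 C=54 F=50 D=32 G=25 E=20 A=19 I=12
Assign: H→slot 3, J→slot 1, B→slot 2, C skipped, F skipped, D→slot 4, G skipped, E skipped, A skipped, I skipped.
Slots: [1:J] [2:B] [3:H] [4:D]
Profit = 63 + 57 + 64 + 32 = 216

216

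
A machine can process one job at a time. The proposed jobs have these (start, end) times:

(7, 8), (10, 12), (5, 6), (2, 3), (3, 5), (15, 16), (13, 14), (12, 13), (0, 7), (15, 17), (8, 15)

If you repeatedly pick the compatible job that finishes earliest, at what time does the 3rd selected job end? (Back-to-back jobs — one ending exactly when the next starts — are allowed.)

Greedy by earliest finish: after sorting by end time, pick each interval compatible with the last pick.
By end time: (2,3), (3,5), (5,6), (0,7), (7,8), (10,12), (12,13), (13,14), (8,15), (15,16), (15,17).
Pick (2,3); next start ≥ 3 → (3,5); next start ≥ 5 → (5,6); next start ≥ 6 → (7,8); next start ≥ 8 → (10,12); next start ≥ 12 → (12,13); next start ≥ 13 → (13,14); next start ≥ 14 → (15,16).
Selected: (2,3) (3,5) (5,6) (7,8) (10,12) (12,13) (13,14) (15,16)

6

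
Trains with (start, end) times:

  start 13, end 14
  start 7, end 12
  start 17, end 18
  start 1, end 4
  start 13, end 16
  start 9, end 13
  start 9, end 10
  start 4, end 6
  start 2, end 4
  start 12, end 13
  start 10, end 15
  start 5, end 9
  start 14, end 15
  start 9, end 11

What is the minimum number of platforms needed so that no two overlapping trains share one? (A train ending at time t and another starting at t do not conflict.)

The answer is the maximum number of intervals overlapping at any instant.
starts: [1, 2, 4, 5, 7, 9, 9, 9, 10, 12, 13, 13, 14, 17]
ends:   [4, 4, 6, 9, 10, 11, 12, 13, 13, 14, 15, 15, 16, 18]
s1→1 s2→2 e4→1 e4→0 s4→1 s5→2 e6→1 s7→2 e9→1 s9→2 s9→3 s9→4  — peak 4.

4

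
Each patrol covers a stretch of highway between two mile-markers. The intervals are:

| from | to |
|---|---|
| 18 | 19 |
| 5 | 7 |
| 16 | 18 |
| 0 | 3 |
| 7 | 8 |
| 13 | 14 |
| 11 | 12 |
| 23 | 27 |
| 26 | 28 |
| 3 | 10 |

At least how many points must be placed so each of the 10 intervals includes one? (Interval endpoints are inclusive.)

Process intervals by earliest right end; each time one isn't hit yet, stab at its right endpoint.
Sorted: [0,3] [5,7] [7,8] [3,10] [11,12] [13,14] [16,18] [18,19] [23,27] [26,28]
{[0,3]} hit by 3; {[5,7],[7,8],[3,10]} hit by 7; {[11,12]} hit by 12; {[13,14]} hit by 14; {[16,18],[18,19]} hit by 18; {[23,27],[26,28]} hit by 27.
Points: 3, 7, 12, 14, 18, 27 (6 total).

6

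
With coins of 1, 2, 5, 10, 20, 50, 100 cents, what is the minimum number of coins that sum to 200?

200 = 2×100
Total coins = 2 = 2

2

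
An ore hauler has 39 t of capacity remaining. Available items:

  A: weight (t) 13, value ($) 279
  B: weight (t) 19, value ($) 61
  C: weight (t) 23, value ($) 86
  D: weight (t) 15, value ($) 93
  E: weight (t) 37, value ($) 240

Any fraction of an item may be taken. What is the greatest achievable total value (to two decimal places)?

Greedy by value/weight ratio, highest first.
Ratios (sorted): A 21.46, E 6.49, D 6.20, C 3.74, B 3.21
take A (13 @ 279); take 26/37 of E → 168.65. Capacity used 39/39.
Total value = 447.65

447.65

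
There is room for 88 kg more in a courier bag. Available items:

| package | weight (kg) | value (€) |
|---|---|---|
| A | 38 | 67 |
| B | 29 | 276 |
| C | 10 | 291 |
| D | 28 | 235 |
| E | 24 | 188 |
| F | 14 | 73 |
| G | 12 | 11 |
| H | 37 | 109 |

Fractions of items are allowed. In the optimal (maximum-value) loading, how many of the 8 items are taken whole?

3

Order: C (291/10=29.10) > B (276/29=9.52) > D (235/28=8.39) > E (188/24=7.83) > F (73/14=5.21) > H (109/37=2.95) > A (67/38=1.76) > G (11/12=0.92)
Fill: take C (10 @ 291) → take B (29 @ 276) → take D (28 @ 235) → take 21/24 of E → 164.50; 88/88 used.
3 item(s) taken whole; one partial (take 21/24 of E).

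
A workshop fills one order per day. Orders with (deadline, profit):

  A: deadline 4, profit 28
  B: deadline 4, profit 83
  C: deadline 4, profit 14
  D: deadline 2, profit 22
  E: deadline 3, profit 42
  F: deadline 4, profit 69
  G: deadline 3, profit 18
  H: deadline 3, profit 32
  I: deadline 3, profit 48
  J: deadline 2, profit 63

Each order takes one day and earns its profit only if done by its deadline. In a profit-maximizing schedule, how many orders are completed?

Sort by profit descending; place each in the latest free slot ≤ its deadline.
Profit order: B=83 F=69 J=63 I=48 E=42 H=32 A=28 D=22 G=18 C=14
Assign: B→slot 4, F→slot 3, J→slot 2, I→slot 1, E skipped, H skipped, A skipped, D skipped, G skipped, C skipped.
Slots: [1:I] [2:J] [3:F] [4:B]
4 of 10 scheduled.

4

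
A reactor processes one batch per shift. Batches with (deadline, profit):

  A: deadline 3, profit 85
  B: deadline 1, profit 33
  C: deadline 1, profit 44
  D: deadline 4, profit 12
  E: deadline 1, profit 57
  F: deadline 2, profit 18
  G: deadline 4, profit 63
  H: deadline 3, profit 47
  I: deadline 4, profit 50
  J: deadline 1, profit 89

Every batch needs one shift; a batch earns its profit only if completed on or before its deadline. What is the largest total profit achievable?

Sort by profit descending; place each in the latest free slot ≤ its deadline.
Profit order: J=89 A=85 G=63 E=57 I=50 H=47 C=44 B=33 F=18 D=12
Assign: J→slot 1, A→slot 3, G→slot 4, E skipped, I→slot 2, H skipped, C skipped, B skipped, F skipped, D skipped.
Slots: [1:J] [2:I] [3:A] [4:G]
Profit = 89 + 50 + 85 + 63 = 287

287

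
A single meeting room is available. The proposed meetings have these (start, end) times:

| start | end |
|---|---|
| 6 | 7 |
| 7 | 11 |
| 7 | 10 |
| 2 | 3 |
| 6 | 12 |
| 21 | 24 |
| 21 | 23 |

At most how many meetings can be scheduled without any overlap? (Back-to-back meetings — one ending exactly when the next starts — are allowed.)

By end time: (2,3), (6,7), (7,10), (7,11), (6,12), (21,23), (21,24).
Pick (2,3); next start ≥ 3 → (6,7); next start ≥ 7 → (7,10); next start ≥ 10 → (21,23).
Selected 4 meetings.

4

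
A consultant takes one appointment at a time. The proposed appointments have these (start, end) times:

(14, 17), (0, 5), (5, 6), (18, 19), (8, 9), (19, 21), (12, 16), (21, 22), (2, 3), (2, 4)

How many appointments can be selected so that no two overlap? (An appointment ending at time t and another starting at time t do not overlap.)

7

Greedy by earliest finish: after sorting by end time, pick each interval compatible with the last pick.
Sorted by end: (2,3)  (2,4)  (0,5)  (5,6)  (8,9)  (12,16)  (14,17)  (18,19)  (19,21)  (21,22)
take (2,3); take (5,6); take (8,9); take (12,16); skip (14,17); take (18,19); take (19,21); take (21,22).
Selected 7 appointments.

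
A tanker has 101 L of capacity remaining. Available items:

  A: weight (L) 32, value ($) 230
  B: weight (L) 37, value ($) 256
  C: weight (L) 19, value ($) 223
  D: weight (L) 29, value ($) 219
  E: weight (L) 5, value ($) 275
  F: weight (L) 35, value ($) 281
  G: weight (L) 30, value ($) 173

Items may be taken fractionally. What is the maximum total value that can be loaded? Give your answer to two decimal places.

1091.44

Order: E (275/5=55.00) > C (223/19=11.74) > F (281/35=8.03) > D (219/29=7.55) > A (230/32=7.19) > B (256/37=6.92) > G (173/30=5.77)
Fill: take E (5 @ 275) → take C (19 @ 223) → take F (35 @ 281) → take D (29 @ 219) → take 13/32 of A → 93.44; 101/101 used.
Total value = 1091.44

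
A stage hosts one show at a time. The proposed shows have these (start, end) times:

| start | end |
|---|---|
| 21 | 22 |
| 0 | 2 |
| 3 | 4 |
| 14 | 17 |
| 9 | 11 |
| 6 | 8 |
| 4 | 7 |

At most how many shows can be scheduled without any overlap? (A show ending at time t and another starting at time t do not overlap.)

Greedy by earliest finish: after sorting by end time, pick each interval compatible with the last pick.
Sorted by end: (0,2)  (3,4)  (4,7)  (6,8)  (9,11)  (14,17)  (21,22)
take (0,2); take (3,4); take (4,7); take (9,11); take (14,17); take (21,22).
Selected 6 shows.

6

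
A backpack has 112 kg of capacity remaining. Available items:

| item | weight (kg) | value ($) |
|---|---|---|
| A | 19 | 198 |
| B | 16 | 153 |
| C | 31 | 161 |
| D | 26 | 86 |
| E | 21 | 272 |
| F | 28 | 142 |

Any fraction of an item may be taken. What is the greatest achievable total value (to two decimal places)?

910.79

Order: E (272/21=12.95) > A (198/19=10.42) > B (153/16=9.56) > C (161/31=5.19) > F (142/28=5.07) > D (86/26=3.31)
Fill: take E (21 @ 272) → take A (19 @ 198) → take B (16 @ 153) → take C (31 @ 161) → take 25/28 of F → 126.79; 112/112 used.
Total value = 910.79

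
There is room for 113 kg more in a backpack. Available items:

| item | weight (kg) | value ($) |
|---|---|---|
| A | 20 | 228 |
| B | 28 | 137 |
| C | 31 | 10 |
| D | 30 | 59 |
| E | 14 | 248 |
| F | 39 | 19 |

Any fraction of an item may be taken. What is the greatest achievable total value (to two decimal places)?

Sort by value per unit weight and fill in that order.
Ratios (sorted): E 17.71, A 11.40, B 4.89, D 1.97, F 0.49, C 0.32
take E (14 @ 248); take A (20 @ 228); take B (28 @ 137); take D (30 @ 59); take 21/39 of F → 10.23. Capacity used 113/113.
Total value = 682.23

682.23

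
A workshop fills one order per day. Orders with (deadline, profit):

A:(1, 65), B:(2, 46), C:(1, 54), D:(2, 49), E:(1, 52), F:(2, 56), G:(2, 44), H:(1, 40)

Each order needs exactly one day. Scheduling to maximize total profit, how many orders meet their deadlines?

By profit: A(d1,65), F(d2,56), C(d1,54), E(d1,52), D(d2,49), B(d2,46), G(d2,44), H(d1,40)
A→slot 1; F→slot 2; C skipped; E skipped; D skipped; B skipped; G skipped; H skipped.
2 of 8 scheduled.

2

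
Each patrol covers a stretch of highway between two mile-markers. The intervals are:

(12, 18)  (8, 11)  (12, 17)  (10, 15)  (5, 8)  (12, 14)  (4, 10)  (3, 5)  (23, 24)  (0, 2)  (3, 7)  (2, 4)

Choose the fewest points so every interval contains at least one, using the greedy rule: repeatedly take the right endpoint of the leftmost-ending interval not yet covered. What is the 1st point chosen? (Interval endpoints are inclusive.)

2

Process intervals by earliest right end; each time one isn't hit yet, stab at its right endpoint.
By right end: [0,2]  [2,4]  [3,5]  [3,7]  [5,8]  [4,10]  [8,11]  [12,14]  [10,15]  [12,17]  [12,18]  [23,24]
[0,2] uncovered → point at 2; [3,5] uncovered → point at 5; [8,11] uncovered → point at 11; [12,14] uncovered → point at 14; [23,24] uncovered → point at 24.
Points: 2, 5, 11, 14, 24 (5 total).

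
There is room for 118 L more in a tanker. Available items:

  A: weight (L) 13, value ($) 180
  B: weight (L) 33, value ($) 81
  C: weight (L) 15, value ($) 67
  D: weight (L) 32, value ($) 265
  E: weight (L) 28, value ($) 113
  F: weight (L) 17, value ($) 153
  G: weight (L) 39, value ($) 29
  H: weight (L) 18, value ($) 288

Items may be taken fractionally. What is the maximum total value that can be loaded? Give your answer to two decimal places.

1045.82

Ratios (sorted): H 16.00, A 13.85, F 9.00, D 8.28, C 4.47, E 4.04, B 2.45, G 0.74
take H (18 @ 288); take A (13 @ 180); take F (17 @ 153); take D (32 @ 265); take C (15 @ 67); take 23/28 of E → 92.82. Capacity used 118/118.
Total value = 1045.82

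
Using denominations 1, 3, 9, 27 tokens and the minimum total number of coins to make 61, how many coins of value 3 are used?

2

Greedy: take as many of the largest coin as possible, then repeat with the remainder.
61 − 2×27→7 − 2×3→1 − 1×1→0
Count of 3: 2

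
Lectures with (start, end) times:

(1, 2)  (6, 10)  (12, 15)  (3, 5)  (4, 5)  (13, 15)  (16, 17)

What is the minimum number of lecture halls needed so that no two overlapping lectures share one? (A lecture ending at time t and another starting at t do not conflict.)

Events (time:±→running): 1:+→1 2:-→0 3:+→1 4:+→2 … peak 2.

2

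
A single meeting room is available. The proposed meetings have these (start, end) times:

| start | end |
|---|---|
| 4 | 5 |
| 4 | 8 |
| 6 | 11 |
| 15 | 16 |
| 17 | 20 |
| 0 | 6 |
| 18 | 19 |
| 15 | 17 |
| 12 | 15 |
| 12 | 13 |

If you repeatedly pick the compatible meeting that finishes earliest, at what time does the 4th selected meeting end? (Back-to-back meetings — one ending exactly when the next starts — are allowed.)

Greedy by earliest finish: after sorting by end time, pick each interval compatible with the last pick.
Sorted by end: (4,5)  (0,6)  (4,8)  (6,11)  (12,13)  (12,15)  (15,16)  (15,17)  (18,19)  (17,20)
take (4,5); take (6,11); take (12,13); take (15,16); take (18,19).
Selected: (4,5) (6,11) (12,13) (15,16) (18,19)

16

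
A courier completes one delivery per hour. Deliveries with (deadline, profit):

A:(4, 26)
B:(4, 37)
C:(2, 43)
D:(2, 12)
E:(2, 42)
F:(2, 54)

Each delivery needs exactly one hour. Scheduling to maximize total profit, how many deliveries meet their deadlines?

Profit order: F=54 C=43 E=42 B=37 A=26 D=12
Assign: F→slot 2, C→slot 1, E skipped, B→slot 4, A→slot 3, D skipped.
Slots: [1:C] [2:F] [3:A] [4:B]
4 of 6 scheduled.

4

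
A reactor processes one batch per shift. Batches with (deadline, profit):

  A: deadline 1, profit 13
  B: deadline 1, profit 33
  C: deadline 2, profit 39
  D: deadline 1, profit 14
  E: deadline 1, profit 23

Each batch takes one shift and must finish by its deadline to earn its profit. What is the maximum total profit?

By profit: C(d2,39), B(d1,33), E(d1,23), D(d1,14), A(d1,13)
C→slot 2; B→slot 1; E skipped; D skipped; A skipped.
Profit = 33 + 39 = 72

72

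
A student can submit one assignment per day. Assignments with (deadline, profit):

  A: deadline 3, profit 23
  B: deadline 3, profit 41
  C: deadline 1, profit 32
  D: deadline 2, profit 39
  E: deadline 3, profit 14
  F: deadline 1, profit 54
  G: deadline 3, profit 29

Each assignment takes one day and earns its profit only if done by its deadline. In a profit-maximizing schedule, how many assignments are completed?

Sort by profit descending; place each in the latest free slot ≤ its deadline.
By profit: F(d1,54), B(d3,41), D(d2,39), C(d1,32), G(d3,29), A(d3,23), E(d3,14)
F→slot 1; B→slot 3; D→slot 2; C skipped; G skipped; A skipped; E skipped.
3 of 7 scheduled.

3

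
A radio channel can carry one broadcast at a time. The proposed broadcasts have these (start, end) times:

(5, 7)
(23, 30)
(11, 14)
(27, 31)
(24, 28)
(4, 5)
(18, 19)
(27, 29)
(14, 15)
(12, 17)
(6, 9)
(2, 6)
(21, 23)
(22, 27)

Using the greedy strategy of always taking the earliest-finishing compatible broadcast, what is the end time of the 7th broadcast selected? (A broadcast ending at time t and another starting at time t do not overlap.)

By end time: (4,5), (2,6), (5,7), (6,9), (11,14), (14,15), (12,17), (18,19), (21,23), (22,27), (24,28), (27,29), (23,30), (27,31).
Pick (4,5); next start ≥ 5 → (5,7); next start ≥ 7 → (11,14); next start ≥ 14 → (14,15); next start ≥ 15 → (18,19); next start ≥ 19 → (21,23); next start ≥ 23 → (24,28).
Selected: (4,5) (5,7) (11,14) (14,15) (18,19) (21,23) (24,28)

28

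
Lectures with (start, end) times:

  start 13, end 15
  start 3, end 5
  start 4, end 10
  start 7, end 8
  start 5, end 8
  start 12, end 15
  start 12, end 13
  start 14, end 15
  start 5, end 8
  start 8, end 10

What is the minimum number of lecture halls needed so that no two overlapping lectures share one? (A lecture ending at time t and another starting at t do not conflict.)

4

The answer is the maximum number of intervals overlapping at any instant.
starts: [3, 4, 5, 5, 7, 8, 12, 12, 13, 14]
ends:   [5, 8, 8, 8, 10, 10, 13, 15, 15, 15]
s3→1 s4→2 e5→1 s5→2 s5→3 s7→4  — peak 4.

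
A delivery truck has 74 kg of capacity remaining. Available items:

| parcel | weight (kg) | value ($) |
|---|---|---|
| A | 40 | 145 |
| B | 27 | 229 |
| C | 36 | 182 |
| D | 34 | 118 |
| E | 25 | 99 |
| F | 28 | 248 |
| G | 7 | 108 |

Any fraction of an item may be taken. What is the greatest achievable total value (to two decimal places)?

645.67

Order: G (108/7=15.43) > F (248/28=8.86) > B (229/27=8.48) > C (182/36=5.06) > E (99/25=3.96) > A (145/40=3.62) > D (118/34=3.47)
Fill: take G (7 @ 108) → take F (28 @ 248) → take B (27 @ 229) → take 12/36 of C → 60.67; 74/74 used.
Total value = 645.67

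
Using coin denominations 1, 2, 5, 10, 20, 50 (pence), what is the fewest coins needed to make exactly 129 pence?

129 = 2×50 + 1×20 + 1×5 + 2×2
Total coins = 2 + 1 + 1 + 2 = 6

6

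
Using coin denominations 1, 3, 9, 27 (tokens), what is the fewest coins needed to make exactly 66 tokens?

4

Use the largest denomination that fits, subtract, and repeat.
66 = 2×27 + 1×9 + 1×3
Total coins = 2 + 1 + 1 = 4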